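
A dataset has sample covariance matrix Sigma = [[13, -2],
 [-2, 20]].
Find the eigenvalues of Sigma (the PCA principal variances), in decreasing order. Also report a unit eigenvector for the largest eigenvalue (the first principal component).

Step 1 — characteristic polynomial of 2×2 Sigma:
  det(Sigma - λI) = λ² - trace · λ + det = 0.
  trace = 13 + 20 = 33, det = 13·20 - (-2)² = 256.
Step 2 — discriminant:
  Δ = trace² - 4·det = 1089 - 1024 = 65.
Step 3 — eigenvalues:
  λ = (trace ± √Δ)/2 = (33 ± 8.0623)/2,
  λ_1 = 20.5311,  λ_2 = 12.4689.

Step 4 — unit eigenvector for λ_1: solve (Sigma - λ_1 I)v = 0. First row:
  (13 - 20.5311)·v_x + (-2)·v_y = 0, i.e. (-7.5311)·v_x + (-2)·v_y = 0,
  so v ∝ (b, λ_1 - a) = (-2, 7.5311); multiply by -1 so the first entry is positive: u = (2, -7.5311).
  ||u|| = √((2)² + (-7.5311)²) = √(60.7179) ≈ 7.7922,
  v_1 = u/||u|| ≈ (0.2567, -0.9665) (||v_1|| = 1).

λ_1 = 20.5311,  λ_2 = 12.4689;  v_1 ≈ (0.2567, -0.9665)


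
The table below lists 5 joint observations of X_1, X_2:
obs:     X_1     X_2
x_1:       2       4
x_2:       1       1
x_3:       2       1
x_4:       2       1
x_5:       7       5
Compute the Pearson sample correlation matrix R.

Step 1 — column means:
  mean(X_1) = (2 + 1 + 2 + 2 + 7) / 5 = 14/5 = 2.8
  mean(X_2) = (4 + 1 + 1 + 1 + 5) / 5 = 12/5 = 2.4

Step 2 — sample variances and covariances s[i,j] = (1/(n-1)) · Σ_k (x_{k,i} - mean_i) · (x_{k,j} - mean_j), with n-1 = 4:
  s[X_1,X_1] = ((-0.8)·(-0.8) + (-1.8)·(-1.8) + (-0.8)·(-0.8) + (-0.8)·(-0.8) + (4.2)·(4.2)) / 4 = 22.8/4 = 5.7
  s[X_1,X_2] = ((-0.8)·(1.6) + (-1.8)·(-1.4) + (-0.8)·(-1.4) + (-0.8)·(-1.4) + (4.2)·(2.6)) / 4 = 14.4/4 = 3.6
  s[X_2,X_2] = ((1.6)·(1.6) + (-1.4)·(-1.4) + (-1.4)·(-1.4) + (-1.4)·(-1.4) + (2.6)·(2.6)) / 4 = 15.2/4 = 3.8
  Sample standard deviations s_i = √(s[i,i]):
  s(X_1) = √(5.7) = 2.3875
  s(X_2) = √(3.8) = 1.9494

Step 3 — r_{ij} = s_{ij} / (s_i · s_j):
  r[X_1,X_1] = 1 (diagonal).
  r[X_1,X_2] = 3.6 / (2.3875 · 1.9494) = 3.6 / 4.654 = 0.7735
  r[X_2,X_2] = 1 (diagonal).

R is symmetric with unit diagonal. Assembling:

R = [[1, 0.7735],
 [0.7735, 1]]


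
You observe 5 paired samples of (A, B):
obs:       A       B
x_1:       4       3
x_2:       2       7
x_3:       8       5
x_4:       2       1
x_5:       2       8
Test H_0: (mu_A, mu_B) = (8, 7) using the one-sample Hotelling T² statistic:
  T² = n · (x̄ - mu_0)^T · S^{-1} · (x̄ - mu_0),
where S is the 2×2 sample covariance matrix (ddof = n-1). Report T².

Step 1 — sample mean vector:
  mean(A) = (4 + 2 + 8 + 2 + 2) / 5 = 18/5 = 3.6
  mean(B) = (3 + 7 + 5 + 1 + 8) / 5 = 24/5 = 4.8
  x̄ = (3.6, 4.8),  deviation x̄ - mu_0 = (3.6, 4.8) - (8, 7) = (-4.4, -2.2).

Step 2 — sample covariance matrix, S[i,j] = (1/(n-1)) · Σ_k (x_{k,i} - mean_i) · (x_{k,j} - mean_j), divisor n-1 = 4:
  S[A,A] = ((0.4)·(0.4) + (-1.6)·(-1.6) + (4.4)·(4.4) + (-1.6)·(-1.6) + (-1.6)·(-1.6)) / 4 = 27.2/4 = 6.8
  S[A,B] = ((0.4)·(-1.8) + (-1.6)·(2.2) + (4.4)·(0.2) + (-1.6)·(-3.8) + (-1.6)·(3.2)) / 4 = -2.4/4 = -0.6
  S[B,B] = ((-1.8)·(-1.8) + (2.2)·(2.2) + (0.2)·(0.2) + (-3.8)·(-3.8) + (3.2)·(3.2)) / 4 = 32.8/4 = 8.2
  S = [[6.8, -0.6],
 [-0.6, 8.2]].

Step 3 — invert S. det(S) = 6.8·8.2 - (-0.6)² = 55.4.
  S^{-1} = (1/det) · [[d, -b], [-b, a]] = [[0.148, 0.0108],
 [0.0108, 0.1227]].

Step 4 — quadratic form (x̄ - mu_0)^T · S^{-1} · (x̄ - mu_0):
  S^{-1} · (x̄ - mu_0) = (-0.6751, -0.3177),
  (x̄ - mu_0)^T · [...] = (-4.4)·(-0.6751) + (-2.2)·(-0.3177) = 3.6693.

Step 5 — scale by n: T² = 5 · 3.6693 = 18.3466.

T² ≈ 18.3466


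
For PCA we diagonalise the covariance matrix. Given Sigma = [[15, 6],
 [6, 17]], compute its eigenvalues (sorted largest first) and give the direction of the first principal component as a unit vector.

Step 1 — characteristic polynomial of 2×2 Sigma:
  det(Sigma - λI) = λ² - trace · λ + det = 0.
  trace = 15 + 17 = 32, det = 15·17 - (6)² = 219.
Step 2 — discriminant:
  Δ = trace² - 4·det = 1024 - 876 = 148.
Step 3 — eigenvalues:
  λ = (trace ± √Δ)/2 = (32 ± 12.1655)/2,
  λ_1 = 22.0828,  λ_2 = 9.9172.

Step 4 — unit eigenvector for λ_1: solve (Sigma - λ_1 I)v = 0. First row:
  (15 - 22.0828)·v_x + (6)·v_y = 0, i.e. (-7.0828)·v_x + (6)·v_y = 0,
  so v ∝ (b, λ_1 - a) = (6, 7.0828) = u.
  ||u|| = √((6)² + (7.0828)²) = √(86.1655) ≈ 9.2825,
  v_1 = u/||u|| ≈ (0.6464, 0.763) (||v_1|| = 1).

λ_1 = 22.0828,  λ_2 = 9.9172;  v_1 ≈ (0.6464, 0.763)


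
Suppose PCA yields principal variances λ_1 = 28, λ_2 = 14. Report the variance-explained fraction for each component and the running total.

Step 1 — total variance = trace(Sigma) = Σ λ_i = 28 + 14 = 42.

Step 2 — fraction explained by component i = λ_i / Σ λ:
  PC1: 28/42 = 0.6667
  PC2: 14/42 = 0.3333

Step 3 — cumulative fraction after k components = (λ_1 + ... + λ_k) / Σ λ:
  k = 1: 28/42 = 0.6667
  k = 2: (28 + 14)/42 = 42/42 = 1

Summary (fraction, with percent):

explained: PC1 0.6667 (66.67%), PC2 0.3333 (33.33%);  cumulative: 0.6667, 1


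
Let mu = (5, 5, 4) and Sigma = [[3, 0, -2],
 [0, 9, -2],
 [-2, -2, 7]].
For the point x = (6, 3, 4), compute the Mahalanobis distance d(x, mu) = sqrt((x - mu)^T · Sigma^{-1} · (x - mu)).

Step 1 — centre the observation: (x - mu) = (1, -2, 0).

Step 2 — invert Sigma (cofactor / det for 3×3, or solve directly):
  Sigma^{-1} = [[0.4184, 0.0284, 0.1277],
 [0.0284, 0.1206, 0.0426],
 [0.1277, 0.0426, 0.1915]].

Step 3 — form the quadratic (x - mu)^T · Sigma^{-1} · (x - mu):
  Sigma^{-1} · (x - mu) = (0.3617, -0.2128, 0.0426).
  (x - mu)^T · [Sigma^{-1} · (x - mu)] = (1)·(0.3617) + (-2)·(-0.2128) + (0)·(0.0426) = 0.7872.

Step 4 — take square root: d = √(0.7872) ≈ 0.8873.

d(x, mu) = √(0.7872) ≈ 0.8873


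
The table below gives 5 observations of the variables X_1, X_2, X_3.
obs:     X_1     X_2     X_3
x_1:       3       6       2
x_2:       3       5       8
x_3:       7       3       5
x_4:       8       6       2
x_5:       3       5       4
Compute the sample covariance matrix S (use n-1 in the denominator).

Step 1 — column means:
  mean(X_1) = (3 + 3 + 7 + 8 + 3) / 5 = 24/5 = 4.8
  mean(X_2) = (6 + 5 + 3 + 6 + 5) / 5 = 25/5 = 5
  mean(X_3) = (2 + 8 + 5 + 2 + 4) / 5 = 21/5 = 4.2

Step 2 — sample covariance S[i,j] = (1/(n-1)) · Σ_k (x_{k,i} - mean_i) · (x_{k,j} - mean_j), with n-1 = 4.
  S[X_1,X_1] = ((-1.8)·(-1.8) + (-1.8)·(-1.8) + (2.2)·(2.2) + (3.2)·(3.2) + (-1.8)·(-1.8)) / 4 = 24.8/4 = 6.2
  S[X_1,X_2] = ((-1.8)·(1) + (-1.8)·(0) + (2.2)·(-2) + (3.2)·(1) + (-1.8)·(0)) / 4 = -3/4 = -0.75
  S[X_1,X_3] = ((-1.8)·(-2.2) + (-1.8)·(3.8) + (2.2)·(0.8) + (3.2)·(-2.2) + (-1.8)·(-0.2)) / 4 = -7.8/4 = -1.95
  S[X_2,X_2] = ((1)·(1) + (0)·(0) + (-2)·(-2) + (1)·(1) + (0)·(0)) / 4 = 6/4 = 1.5
  S[X_2,X_3] = ((1)·(-2.2) + (0)·(3.8) + (-2)·(0.8) + (1)·(-2.2) + (0)·(-0.2)) / 4 = -6/4 = -1.5
  S[X_3,X_3] = ((-2.2)·(-2.2) + (3.8)·(3.8) + (0.8)·(0.8) + (-2.2)·(-2.2) + (-0.2)·(-0.2)) / 4 = 24.8/4 = 6.2

S is symmetric (S[j,i] = S[i,j]). Assembling:

S = [[6.2, -0.75, -1.95],
 [-0.75, 1.5, -1.5],
 [-1.95, -1.5, 6.2]]


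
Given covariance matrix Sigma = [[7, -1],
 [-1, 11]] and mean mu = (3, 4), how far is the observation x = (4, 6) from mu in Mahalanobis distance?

Step 1 — centre the observation: (x - mu) = (1, 2).

Step 2 — invert Sigma. det(Sigma) = 7·11 - (-1)² = 76.
  Sigma^{-1} = (1/det) · [[d, -b], [-b, a]] = [[0.1447, 0.0132],
 [0.0132, 0.0921]].

Step 3 — form the quadratic (x - mu)^T · Sigma^{-1} · (x - mu):
  Sigma^{-1} · (x - mu) = (0.1711, 0.1974).
  (x - mu)^T · [Sigma^{-1} · (x - mu)] = (1)·(0.1711) + (2)·(0.1974) = 0.5658.

Step 4 — take square root: d = √(0.5658) ≈ 0.7522.

d(x, mu) = √(0.5658) ≈ 0.7522


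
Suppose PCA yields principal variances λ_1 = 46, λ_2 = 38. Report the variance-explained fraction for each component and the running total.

Step 1 — total variance = trace(Sigma) = Σ λ_i = 46 + 38 = 84.

Step 2 — fraction explained by component i = λ_i / Σ λ:
  PC1: 46/84 = 0.5476
  PC2: 38/84 = 0.4524

Step 3 — cumulative fraction after k components = (λ_1 + ... + λ_k) / Σ λ:
  k = 1: 46/84 = 0.5476
  k = 2: (46 + 38)/84 = 84/84 = 1

Summary (fraction, with percent):

explained: PC1 0.5476 (54.76%), PC2 0.4524 (45.24%);  cumulative: 0.5476, 1


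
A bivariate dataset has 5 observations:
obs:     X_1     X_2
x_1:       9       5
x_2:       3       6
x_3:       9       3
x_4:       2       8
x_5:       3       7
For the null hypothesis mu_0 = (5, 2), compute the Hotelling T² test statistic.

Step 1 — sample mean vector:
  mean(X_1) = (9 + 3 + 9 + 2 + 3) / 5 = 26/5 = 5.2
  mean(X_2) = (5 + 6 + 3 + 8 + 7) / 5 = 29/5 = 5.8
  x̄ = (5.2, 5.8),  deviation x̄ - mu_0 = (5.2, 5.8) - (5, 2) = (0.2, 3.8).

Step 2 — sample covariance matrix, S[i,j] = (1/(n-1)) · Σ_k (x_{k,i} - mean_i) · (x_{k,j} - mean_j), divisor n-1 = 4:
  S[X_1,X_1] = ((3.8)·(3.8) + (-2.2)·(-2.2) + (3.8)·(3.8) + (-3.2)·(-3.2) + (-2.2)·(-2.2)) / 4 = 48.8/4 = 12.2
  S[X_1,X_2] = ((3.8)·(-0.8) + (-2.2)·(0.2) + (3.8)·(-2.8) + (-3.2)·(2.2) + (-2.2)·(1.2)) / 4 = -23.8/4 = -5.95
  S[X_2,X_2] = ((-0.8)·(-0.8) + (0.2)·(0.2) + (-2.8)·(-2.8) + (2.2)·(2.2) + (1.2)·(1.2)) / 4 = 14.8/4 = 3.7
  S = [[12.2, -5.95],
 [-5.95, 3.7]].

Step 3 — invert S. det(S) = 12.2·3.7 - (-5.95)² = 9.7375.
  S^{-1} = (1/det) · [[d, -b], [-b, a]] = [[0.38, 0.611],
 [0.611, 1.2529]].

Step 4 — quadratic form (x̄ - mu_0)^T · S^{-1} · (x̄ - mu_0):
  S^{-1} · (x̄ - mu_0) = (2.3979, 4.8832),
  (x̄ - mu_0)^T · [...] = (0.2)·(2.3979) + (3.8)·(4.8832) = 19.0357.

Step 5 — scale by n: T² = 5 · 19.0357 = 95.1784.

T² ≈ 95.1784


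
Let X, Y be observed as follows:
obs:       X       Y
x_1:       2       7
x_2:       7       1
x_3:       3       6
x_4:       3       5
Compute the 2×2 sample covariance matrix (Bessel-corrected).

Step 1 — column means:
  mean(X) = (2 + 7 + 3 + 3) / 4 = 15/4 = 3.75
  mean(Y) = (7 + 1 + 6 + 5) / 4 = 19/4 = 4.75

Step 2 — sample covariance S[i,j] = (1/(n-1)) · Σ_k (x_{k,i} - mean_i) · (x_{k,j} - mean_j), with n-1 = 3.
  S[X,X] = ((-1.75)·(-1.75) + (3.25)·(3.25) + (-0.75)·(-0.75) + (-0.75)·(-0.75)) / 3 = 14.75/3 = 4.9167
  S[X,Y] = ((-1.75)·(2.25) + (3.25)·(-3.75) + (-0.75)·(1.25) + (-0.75)·(0.25)) / 3 = -17.25/3 = -5.75
  S[Y,Y] = ((2.25)·(2.25) + (-3.75)·(-3.75) + (1.25)·(1.25) + (0.25)·(0.25)) / 3 = 20.75/3 = 6.9167

S is symmetric (S[j,i] = S[i,j]). Assembling:

S = [[4.9167, -5.75],
 [-5.75, 6.9167]]


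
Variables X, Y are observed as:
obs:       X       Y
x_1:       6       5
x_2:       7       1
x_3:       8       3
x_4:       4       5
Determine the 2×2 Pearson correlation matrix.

Step 1 — column means:
  mean(X) = (6 + 7 + 8 + 4) / 4 = 25/4 = 6.25
  mean(Y) = (5 + 1 + 3 + 5) / 4 = 14/4 = 3.5

Step 2 — sample variances and covariances s[i,j] = (1/(n-1)) · Σ_k (x_{k,i} - mean_i) · (x_{k,j} - mean_j), with n-1 = 3:
  s[X,X] = ((-0.25)·(-0.25) + (0.75)·(0.75) + (1.75)·(1.75) + (-2.25)·(-2.25)) / 3 = 8.75/3 = 2.9167
  s[X,Y] = ((-0.25)·(1.5) + (0.75)·(-2.5) + (1.75)·(-0.5) + (-2.25)·(1.5)) / 3 = -6.5/3 = -2.1667
  s[Y,Y] = ((1.5)·(1.5) + (-2.5)·(-2.5) + (-0.5)·(-0.5) + (1.5)·(1.5)) / 3 = 11/3 = 3.6667
  Sample standard deviations s_i = √(s[i,i]):
  s(X) = √(2.9167) = 1.7078
  s(Y) = √(3.6667) = 1.9149

Step 3 — r_{ij} = s_{ij} / (s_i · s_j):
  r[X,X] = 1 (diagonal).
  r[X,Y] = -2.1667 / (1.7078 · 1.9149) = -2.1667 / 3.2702 = -0.6625
  r[Y,Y] = 1 (diagonal).

R is symmetric with unit diagonal. Assembling:

R = [[1, -0.6625],
 [-0.6625, 1]]


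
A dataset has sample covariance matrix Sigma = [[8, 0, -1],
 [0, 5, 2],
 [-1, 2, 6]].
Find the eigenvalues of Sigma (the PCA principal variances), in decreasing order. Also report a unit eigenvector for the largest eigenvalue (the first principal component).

Step 1 — characteristic polynomial p(λ) = det(λI - Sigma) = λ³ - tr·λ² + c_1·λ - det, where tr = trace, c_1 = sum of the principal 2×2 minors, det = det(Sigma):
  tr = 8 + 5 + 6 = 19,
  c_1 = (8·5 - (0)²) + (8·6 - (-1)²) + (5·6 - (2)²) = 40 + 47 + 26 = 113,
  det = 8·(5·6 - (2)²) - (0)·((0)·6 - (2)·(-1)) + (-1)·((0)·(2) - 5·(-1)) = 8·(26) - (0)·(2) + (-1)·(5) = 203.
  So p(λ) = λ³ - 19λ² + 113λ - 203.
Step 2 — look for an integer root (rational root theorem: any rational root is an integer divisor of 203). Testing λ = 7:
  p(7) = 343 - 931 + 791 - 203 = 0  ✓
  Dividing out (λ - 7): p(λ) = (λ - 7)(λ² - 12λ + 29).
Step 3 — remaining eigenvalues from the quadratic λ² - 12λ + 29 = 0:
  Δ = 12² - 4·29 = 144 - 116 = 28,  λ = (12 ± √28)/2 = (12 ± 5.2915)/2 ≈ 8.6458 or 3.3542.
  Sorted: λ_1 = 8.6458,  λ_2 = 7,  λ_3 = 3.3542  (check: sum = 19 = tr ✓).

Step 4 — unit eigenvector for λ_1 ≈ 8.6458: v spans the null space of (Sigma - λ_1 I), whose rows are
  r_1 = (-0.6458, 0, -1),  r_2 = (0, -3.6458, 2),  r_3 = (-1, 2, -2.6458).
  v is orthogonal to every row, so take v ∝ r_1 × r_2 = ((0)·(2) - (-1)·(-3.6458), (-1)·(0) - (-0.6458)·(2), (-0.6458)·(-3.6458) - (0)·(0)) ≈ (-3.6458, 1.2915, 2.3542).
  Rescale (multiply by -1 so the first nonzero entry is positive): u = (3.6458, -1.2915, -2.3542).
  ||u|| = √((3.6458)² + (-1.2915)² + (-2.3542)²) = √(20.502) ≈ 4.5279,  v_1 = u/||u|| ≈ (0.8052, -0.2852, -0.5199) (||v_1|| = 1).

λ_1 = 8.6458,  λ_2 = 7,  λ_3 = 3.3542;  v_1 ≈ (0.8052, -0.2852, -0.5199)


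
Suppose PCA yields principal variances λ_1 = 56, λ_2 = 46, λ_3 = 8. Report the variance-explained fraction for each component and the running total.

Step 1 — total variance = trace(Sigma) = Σ λ_i = 56 + 46 + 8 = 110.

Step 2 — fraction explained by component i = λ_i / Σ λ:
  PC1: 56/110 = 0.5091
  PC2: 46/110 = 0.4182
  PC3: 8/110 = 0.0727

Step 3 — cumulative fraction after k components = (λ_1 + ... + λ_k) / Σ λ:
  k = 1: 56/110 = 0.5091
  k = 2: (56 + 46)/110 = 102/110 = 0.9273
  k = 3: (56 + 46 + 8)/110 = 110/110 = 1

Summary (fraction, with percent):

explained: PC1 0.5091 (50.91%), PC2 0.4182 (41.82%), PC3 0.0727 (7.27%);  cumulative: 0.5091, 0.9273, 1


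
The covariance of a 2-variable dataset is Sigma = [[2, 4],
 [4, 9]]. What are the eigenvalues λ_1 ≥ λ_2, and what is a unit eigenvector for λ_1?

Step 1 — characteristic polynomial of 2×2 Sigma:
  det(Sigma - λI) = λ² - trace · λ + det = 0.
  trace = 2 + 9 = 11, det = 2·9 - (4)² = 2.
Step 2 — discriminant:
  Δ = trace² - 4·det = 121 - 8 = 113.
Step 3 — eigenvalues:
  λ = (trace ± √Δ)/2 = (11 ± 10.6301)/2,
  λ_1 = 10.8151,  λ_2 = 0.1849.

Step 4 — unit eigenvector for λ_1: solve (Sigma - λ_1 I)v = 0. First row:
  (2 - 10.8151)·v_x + (4)·v_y = 0, i.e. (-8.8151)·v_x + (4)·v_y = 0,
  so v ∝ (b, λ_1 - a) = (4, 8.8151) = u.
  ||u|| = √((4)² + (8.8151)²) = √(93.7055) ≈ 9.6802,
  v_1 = u/||u|| ≈ (0.4132, 0.9106) (||v_1|| = 1).

λ_1 = 10.8151,  λ_2 = 0.1849;  v_1 ≈ (0.4132, 0.9106)


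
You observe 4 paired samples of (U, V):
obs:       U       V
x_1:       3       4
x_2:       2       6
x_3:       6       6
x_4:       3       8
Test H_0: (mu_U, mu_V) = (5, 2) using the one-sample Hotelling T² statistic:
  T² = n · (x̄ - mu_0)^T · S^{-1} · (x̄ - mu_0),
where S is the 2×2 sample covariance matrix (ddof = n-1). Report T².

Step 1 — sample mean vector:
  mean(U) = (3 + 2 + 6 + 3) / 4 = 14/4 = 3.5
  mean(V) = (4 + 6 + 6 + 8) / 4 = 24/4 = 6
  x̄ = (3.5, 6),  deviation x̄ - mu_0 = (3.5, 6) - (5, 2) = (-1.5, 4).

Step 2 — sample covariance matrix, S[i,j] = (1/(n-1)) · Σ_k (x_{k,i} - mean_i) · (x_{k,j} - mean_j), divisor n-1 = 3:
  S[U,U] = ((-0.5)·(-0.5) + (-1.5)·(-1.5) + (2.5)·(2.5) + (-0.5)·(-0.5)) / 3 = 9/3 = 3
  S[U,V] = ((-0.5)·(-2) + (-1.5)·(0) + (2.5)·(0) + (-0.5)·(2)) / 3 = 0/3 = 0
  S[V,V] = ((-2)·(-2) + (0)·(0) + (0)·(0) + (2)·(2)) / 3 = 8/3 = 2.6667
  S = [[3, 0],
 [0, 2.6667]].

Step 3 — invert S. det(S) = 3·2.6667 - (0)² = 8.
  S^{-1} = (1/det) · [[d, -b], [-b, a]] = [[0.3333, 0],
 [0, 0.375]].

Step 4 — quadratic form (x̄ - mu_0)^T · S^{-1} · (x̄ - mu_0):
  S^{-1} · (x̄ - mu_0) = (-0.5, 1.5),
  (x̄ - mu_0)^T · [...] = (-1.5)·(-0.5) + (4)·(1.5) = 6.75.

Step 5 — scale by n: T² = 4 · 6.75 = 27.

T² ≈ 27


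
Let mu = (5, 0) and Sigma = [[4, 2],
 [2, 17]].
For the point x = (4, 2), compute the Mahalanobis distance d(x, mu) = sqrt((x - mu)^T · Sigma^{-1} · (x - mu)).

Step 1 — centre the observation: (x - mu) = (-1, 2).

Step 2 — invert Sigma. det(Sigma) = 4·17 - (2)² = 64.
  Sigma^{-1} = (1/det) · [[d, -b], [-b, a]] = [[0.2656, -0.0312],
 [-0.0312, 0.0625]].

Step 3 — form the quadratic (x - mu)^T · Sigma^{-1} · (x - mu):
  Sigma^{-1} · (x - mu) = (-0.3281, 0.1562).
  (x - mu)^T · [Sigma^{-1} · (x - mu)] = (-1)·(-0.3281) + (2)·(0.1562) = 0.6406.

Step 4 — take square root: d = √(0.6406) ≈ 0.8004.

d(x, mu) = √(0.6406) ≈ 0.8004


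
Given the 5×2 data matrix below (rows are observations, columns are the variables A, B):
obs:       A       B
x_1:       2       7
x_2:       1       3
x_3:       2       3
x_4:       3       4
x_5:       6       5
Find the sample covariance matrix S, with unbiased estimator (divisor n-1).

Step 1 — column means:
  mean(A) = (2 + 1 + 2 + 3 + 6) / 5 = 14/5 = 2.8
  mean(B) = (7 + 3 + 3 + 4 + 5) / 5 = 22/5 = 4.4

Step 2 — sample covariance S[i,j] = (1/(n-1)) · Σ_k (x_{k,i} - mean_i) · (x_{k,j} - mean_j), with n-1 = 4.
  S[A,A] = ((-0.8)·(-0.8) + (-1.8)·(-1.8) + (-0.8)·(-0.8) + (0.2)·(0.2) + (3.2)·(3.2)) / 4 = 14.8/4 = 3.7
  S[A,B] = ((-0.8)·(2.6) + (-1.8)·(-1.4) + (-0.8)·(-1.4) + (0.2)·(-0.4) + (3.2)·(0.6)) / 4 = 3.4/4 = 0.85
  S[B,B] = ((2.6)·(2.6) + (-1.4)·(-1.4) + (-1.4)·(-1.4) + (-0.4)·(-0.4) + (0.6)·(0.6)) / 4 = 11.2/4 = 2.8

S is symmetric (S[j,i] = S[i,j]). Assembling:

S = [[3.7, 0.85],
 [0.85, 2.8]]


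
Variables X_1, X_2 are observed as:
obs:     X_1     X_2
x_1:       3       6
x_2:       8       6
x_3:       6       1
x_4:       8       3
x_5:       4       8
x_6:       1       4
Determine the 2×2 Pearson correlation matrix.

Step 1 — column means:
  mean(X_1) = (3 + 8 + 6 + 8 + 4 + 1) / 6 = 30/6 = 5
  mean(X_2) = (6 + 6 + 1 + 3 + 8 + 4) / 6 = 28/6 = 4.6667

Step 2 — sample variances and covariances s[i,j] = (1/(n-1)) · Σ_k (x_{k,i} - mean_i) · (x_{k,j} - mean_j), with n-1 = 5:
  s[X_1,X_1] = ((-2)·(-2) + (3)·(3) + (1)·(1) + (3)·(3) + (-1)·(-1) + (-4)·(-4)) / 5 = 40/5 = 8
  s[X_1,X_2] = ((-2)·(1.3333) + (3)·(1.3333) + (1)·(-3.6667) + (3)·(-1.6667) + (-1)·(3.3333) + (-4)·(-0.6667)) / 5 = -8/5 = -1.6
  s[X_2,X_2] = ((1.3333)·(1.3333) + (1.3333)·(1.3333) + (-3.6667)·(-3.6667) + (-1.6667)·(-1.6667) + (3.3333)·(3.3333) + (-0.6667)·(-0.6667)) / 5 = 31.3333/5 = 6.2667
  Sample standard deviations s_i = √(s[i,i]):
  s(X_1) = √(8) = 2.8284
  s(X_2) = √(6.2667) = 2.5033

Step 3 — r_{ij} = s_{ij} / (s_i · s_j):
  r[X_1,X_1] = 1 (diagonal).
  r[X_1,X_2] = -1.6 / (2.8284 · 2.5033) = -1.6 / 7.0805 = -0.226
  r[X_2,X_2] = 1 (diagonal).

R is symmetric with unit diagonal. Assembling:

R = [[1, -0.226],
 [-0.226, 1]]


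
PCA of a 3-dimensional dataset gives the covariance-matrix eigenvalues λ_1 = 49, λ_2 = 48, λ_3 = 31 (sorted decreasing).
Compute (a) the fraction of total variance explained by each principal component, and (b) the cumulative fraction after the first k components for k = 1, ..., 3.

Step 1 — total variance = trace(Sigma) = Σ λ_i = 49 + 48 + 31 = 128.

Step 2 — fraction explained by component i = λ_i / Σ λ:
  PC1: 49/128 = 0.3828
  PC2: 48/128 = 0.375
  PC3: 31/128 = 0.2422

Step 3 — cumulative fraction after k components = (λ_1 + ... + λ_k) / Σ λ:
  k = 1: 49/128 = 0.3828
  k = 2: (49 + 48)/128 = 97/128 = 0.7578
  k = 3: (49 + 48 + 31)/128 = 128/128 = 1

Summary (fraction, with percent):

explained: PC1 0.3828 (38.28%), PC2 0.375 (37.5%), PC3 0.2422 (24.22%);  cumulative: 0.3828, 0.7578, 1


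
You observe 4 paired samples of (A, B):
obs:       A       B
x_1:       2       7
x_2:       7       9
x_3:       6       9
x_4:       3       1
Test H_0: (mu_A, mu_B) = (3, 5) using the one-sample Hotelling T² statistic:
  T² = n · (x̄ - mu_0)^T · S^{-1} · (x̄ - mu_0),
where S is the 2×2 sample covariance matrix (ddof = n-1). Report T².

Step 1 — sample mean vector:
  mean(A) = (2 + 7 + 6 + 3) / 4 = 18/4 = 4.5
  mean(B) = (7 + 9 + 9 + 1) / 4 = 26/4 = 6.5
  x̄ = (4.5, 6.5),  deviation x̄ - mu_0 = (4.5, 6.5) - (3, 5) = (1.5, 1.5).

Step 2 — sample covariance matrix, S[i,j] = (1/(n-1)) · Σ_k (x_{k,i} - mean_i) · (x_{k,j} - mean_j), divisor n-1 = 3:
  S[A,A] = ((-2.5)·(-2.5) + (2.5)·(2.5) + (1.5)·(1.5) + (-1.5)·(-1.5)) / 3 = 17/3 = 5.6667
  S[A,B] = ((-2.5)·(0.5) + (2.5)·(2.5) + (1.5)·(2.5) + (-1.5)·(-5.5)) / 3 = 17/3 = 5.6667
  S[B,B] = ((0.5)·(0.5) + (2.5)·(2.5) + (2.5)·(2.5) + (-5.5)·(-5.5)) / 3 = 43/3 = 14.3333
  S = [[5.6667, 5.6667],
 [5.6667, 14.3333]].

Step 3 — invert S. det(S) = 5.6667·14.3333 - (5.6667)² = 49.1111.
  S^{-1} = (1/det) · [[d, -b], [-b, a]] = [[0.2919, -0.1154],
 [-0.1154, 0.1154]].

Step 4 — quadratic form (x̄ - mu_0)^T · S^{-1} · (x̄ - mu_0):
  S^{-1} · (x̄ - mu_0) = (0.2647, 0),
  (x̄ - mu_0)^T · [...] = (1.5)·(0.2647) + (1.5)·(0) = 0.3971.

Step 5 — scale by n: T² = 4 · 0.3971 = 1.5882.

T² ≈ 1.5882


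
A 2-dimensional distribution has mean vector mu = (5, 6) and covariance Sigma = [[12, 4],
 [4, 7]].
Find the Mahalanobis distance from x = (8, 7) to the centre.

Step 1 — centre the observation: (x - mu) = (3, 1).

Step 2 — invert Sigma. det(Sigma) = 12·7 - (4)² = 68.
  Sigma^{-1} = (1/det) · [[d, -b], [-b, a]] = [[0.1029, -0.0588],
 [-0.0588, 0.1765]].

Step 3 — form the quadratic (x - mu)^T · Sigma^{-1} · (x - mu):
  Sigma^{-1} · (x - mu) = (0.25, 0).
  (x - mu)^T · [Sigma^{-1} · (x - mu)] = (3)·(0.25) + (1)·(0) = 0.75.

Step 4 — take square root: d = √(0.75) ≈ 0.866.

d(x, mu) = √(0.75) ≈ 0.866


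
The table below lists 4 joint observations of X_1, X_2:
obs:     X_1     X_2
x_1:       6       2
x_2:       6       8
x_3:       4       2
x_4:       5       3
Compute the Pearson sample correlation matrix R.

Step 1 — column means:
  mean(X_1) = (6 + 6 + 4 + 5) / 4 = 21/4 = 5.25
  mean(X_2) = (2 + 8 + 2 + 3) / 4 = 15/4 = 3.75

Step 2 — sample variances and covariances s[i,j] = (1/(n-1)) · Σ_k (x_{k,i} - mean_i) · (x_{k,j} - mean_j), with n-1 = 3:
  s[X_1,X_1] = ((0.75)·(0.75) + (0.75)·(0.75) + (-1.25)·(-1.25) + (-0.25)·(-0.25)) / 3 = 2.75/3 = 0.9167
  s[X_1,X_2] = ((0.75)·(-1.75) + (0.75)·(4.25) + (-1.25)·(-1.75) + (-0.25)·(-0.75)) / 3 = 4.25/3 = 1.4167
  s[X_2,X_2] = ((-1.75)·(-1.75) + (4.25)·(4.25) + (-1.75)·(-1.75) + (-0.75)·(-0.75)) / 3 = 24.75/3 = 8.25
  Sample standard deviations s_i = √(s[i,i]):
  s(X_1) = √(0.9167) = 0.9574
  s(X_2) = √(8.25) = 2.8723

Step 3 — r_{ij} = s_{ij} / (s_i · s_j):
  r[X_1,X_1] = 1 (diagonal).
  r[X_1,X_2] = 1.4167 / (0.9574 · 2.8723) = 1.4167 / 2.75 = 0.5152
  r[X_2,X_2] = 1 (diagonal).

R is symmetric with unit diagonal. Assembling:

R = [[1, 0.5152],
 [0.5152, 1]]


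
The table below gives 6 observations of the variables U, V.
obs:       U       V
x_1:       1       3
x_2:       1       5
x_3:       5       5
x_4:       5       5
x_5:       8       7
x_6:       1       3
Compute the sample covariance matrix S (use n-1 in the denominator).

Step 1 — column means:
  mean(U) = (1 + 1 + 5 + 5 + 8 + 1) / 6 = 21/6 = 3.5
  mean(V) = (3 + 5 + 5 + 5 + 7 + 3) / 6 = 28/6 = 4.6667

Step 2 — sample covariance S[i,j] = (1/(n-1)) · Σ_k (x_{k,i} - mean_i) · (x_{k,j} - mean_j), with n-1 = 5.
  S[U,U] = ((-2.5)·(-2.5) + (-2.5)·(-2.5) + (1.5)·(1.5) + (1.5)·(1.5) + (4.5)·(4.5) + (-2.5)·(-2.5)) / 5 = 43.5/5 = 8.7
  S[U,V] = ((-2.5)·(-1.6667) + (-2.5)·(0.3333) + (1.5)·(0.3333) + (1.5)·(0.3333) + (4.5)·(2.3333) + (-2.5)·(-1.6667)) / 5 = 19/5 = 3.8
  S[V,V] = ((-1.6667)·(-1.6667) + (0.3333)·(0.3333) + (0.3333)·(0.3333) + (0.3333)·(0.3333) + (2.3333)·(2.3333) + (-1.6667)·(-1.6667)) / 5 = 11.3333/5 = 2.2667

S is symmetric (S[j,i] = S[i,j]). Assembling:

S = [[8.7, 3.8],
 [3.8, 2.2667]]


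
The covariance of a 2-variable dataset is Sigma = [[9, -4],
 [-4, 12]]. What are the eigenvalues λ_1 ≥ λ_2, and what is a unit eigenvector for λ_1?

Step 1 — characteristic polynomial of 2×2 Sigma:
  det(Sigma - λI) = λ² - trace · λ + det = 0.
  trace = 9 + 12 = 21, det = 9·12 - (-4)² = 92.
Step 2 — discriminant:
  Δ = trace² - 4·det = 441 - 368 = 73.
Step 3 — eigenvalues:
  λ = (trace ± √Δ)/2 = (21 ± 8.544)/2,
  λ_1 = 14.772,  λ_2 = 6.228.

Step 4 — unit eigenvector for λ_1: solve (Sigma - λ_1 I)v = 0. First row:
  (9 - 14.772)·v_x + (-4)·v_y = 0, i.e. (-5.772)·v_x + (-4)·v_y = 0,
  so v ∝ (b, λ_1 - a) = (-4, 5.772); multiply by -1 so the first entry is positive: u = (4, -5.772).
  ||u|| = √((4)² + (-5.772)²) = √(49.316) ≈ 7.0225,
  v_1 = u/||u|| ≈ (0.5696, -0.8219) (||v_1|| = 1).

λ_1 = 14.772,  λ_2 = 6.228;  v_1 ≈ (0.5696, -0.8219)


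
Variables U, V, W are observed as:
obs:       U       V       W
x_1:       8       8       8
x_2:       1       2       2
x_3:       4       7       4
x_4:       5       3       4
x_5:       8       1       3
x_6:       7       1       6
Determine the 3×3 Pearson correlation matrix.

Step 1 — column means:
  mean(U) = (8 + 1 + 4 + 5 + 8 + 7) / 6 = 33/6 = 5.5
  mean(V) = (8 + 2 + 7 + 3 + 1 + 1) / 6 = 22/6 = 3.6667
  mean(W) = (8 + 2 + 4 + 4 + 3 + 6) / 6 = 27/6 = 4.5

Step 2 — sample variances and covariances s[i,j] = (1/(n-1)) · Σ_k (x_{k,i} - mean_i) · (x_{k,j} - mean_j), with n-1 = 5:
  s[U,U] = ((2.5)·(2.5) + (-4.5)·(-4.5) + (-1.5)·(-1.5) + (-0.5)·(-0.5) + (2.5)·(2.5) + (1.5)·(1.5)) / 5 = 37.5/5 = 7.5
  s[U,V] = ((2.5)·(4.3333) + (-4.5)·(-1.6667) + (-1.5)·(3.3333) + (-0.5)·(-0.6667) + (2.5)·(-2.6667) + (1.5)·(-2.6667)) / 5 = 3/5 = 0.6
  s[U,W] = ((2.5)·(3.5) + (-4.5)·(-2.5) + (-1.5)·(-0.5) + (-0.5)·(-0.5) + (2.5)·(-1.5) + (1.5)·(1.5)) / 5 = 19.5/5 = 3.9
  s[V,V] = ((4.3333)·(4.3333) + (-1.6667)·(-1.6667) + (3.3333)·(3.3333) + (-0.6667)·(-0.6667) + (-2.6667)·(-2.6667) + (-2.6667)·(-2.6667)) / 5 = 47.3333/5 = 9.4667
  s[V,W] = ((4.3333)·(3.5) + (-1.6667)·(-2.5) + (3.3333)·(-0.5) + (-0.6667)·(-0.5) + (-2.6667)·(-1.5) + (-2.6667)·(1.5)) / 5 = 18/5 = 3.6
  s[W,W] = ((3.5)·(3.5) + (-2.5)·(-2.5) + (-0.5)·(-0.5) + (-0.5)·(-0.5) + (-1.5)·(-1.5) + (1.5)·(1.5)) / 5 = 23.5/5 = 4.7
  Sample standard deviations s_i = √(s[i,i]):
  s(U) = √(7.5) = 2.7386
  s(V) = √(9.4667) = 3.0768
  s(W) = √(4.7) = 2.1679

Step 3 — r_{ij} = s_{ij} / (s_i · s_j):
  r[U,U] = 1 (diagonal).
  r[U,V] = 0.6 / (2.7386 · 3.0768) = 0.6 / 8.4261 = 0.0712
  r[U,W] = 3.9 / (2.7386 · 2.1679) = 3.9 / 5.9372 = 0.6569
  r[V,V] = 1 (diagonal).
  r[V,W] = 3.6 / (3.0768 · 2.1679) = 3.6 / 6.6703 = 0.5397
  r[W,W] = 1 (diagonal).

R is symmetric with unit diagonal. Assembling:

R = [[1, 0.0712, 0.6569],
 [0.0712, 1, 0.5397],
 [0.6569, 0.5397, 1]]


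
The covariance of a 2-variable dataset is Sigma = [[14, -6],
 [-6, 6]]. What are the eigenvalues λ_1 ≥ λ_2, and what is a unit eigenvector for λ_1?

Step 1 — characteristic polynomial of 2×2 Sigma:
  det(Sigma - λI) = λ² - trace · λ + det = 0.
  trace = 14 + 6 = 20, det = 14·6 - (-6)² = 48.
Step 2 — discriminant:
  Δ = trace² - 4·det = 400 - 192 = 208.
Step 3 — eigenvalues:
  λ = (trace ± √Δ)/2 = (20 ± 14.4222)/2,
  λ_1 = 17.2111,  λ_2 = 2.7889.

Step 4 — unit eigenvector for λ_1: solve (Sigma - λ_1 I)v = 0. First row:
  (14 - 17.2111)·v_x + (-6)·v_y = 0, i.e. (-3.2111)·v_x + (-6)·v_y = 0,
  so v ∝ (b, λ_1 - a) = (-6, 3.2111); multiply by -1 so the first entry is positive: u = (6, -3.2111).
  ||u|| = √((6)² + (-3.2111)²) = √(46.3112) ≈ 6.8052,
  v_1 = u/||u|| ≈ (0.8817, -0.4719) (||v_1|| = 1).

λ_1 = 17.2111,  λ_2 = 2.7889;  v_1 ≈ (0.8817, -0.4719)


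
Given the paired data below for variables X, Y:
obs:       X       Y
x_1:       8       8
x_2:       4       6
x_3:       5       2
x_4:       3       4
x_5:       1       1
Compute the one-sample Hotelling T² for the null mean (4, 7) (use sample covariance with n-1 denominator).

Step 1 — sample mean vector:
  mean(X) = (8 + 4 + 5 + 3 + 1) / 5 = 21/5 = 4.2
  mean(Y) = (8 + 6 + 2 + 4 + 1) / 5 = 21/5 = 4.2
  x̄ = (4.2, 4.2),  deviation x̄ - mu_0 = (4.2, 4.2) - (4, 7) = (0.2, -2.8).

Step 2 — sample covariance matrix, S[i,j] = (1/(n-1)) · Σ_k (x_{k,i} - mean_i) · (x_{k,j} - mean_j), divisor n-1 = 4:
  S[X,X] = ((3.8)·(3.8) + (-0.2)·(-0.2) + (0.8)·(0.8) + (-1.2)·(-1.2) + (-3.2)·(-3.2)) / 4 = 26.8/4 = 6.7
  S[X,Y] = ((3.8)·(3.8) + (-0.2)·(1.8) + (0.8)·(-2.2) + (-1.2)·(-0.2) + (-3.2)·(-3.2)) / 4 = 22.8/4 = 5.7
  S[Y,Y] = ((3.8)·(3.8) + (1.8)·(1.8) + (-2.2)·(-2.2) + (-0.2)·(-0.2) + (-3.2)·(-3.2)) / 4 = 32.8/4 = 8.2
  S = [[6.7, 5.7],
 [5.7, 8.2]].

Step 3 — invert S. det(S) = 6.7·8.2 - (5.7)² = 22.45.
  S^{-1} = (1/det) · [[d, -b], [-b, a]] = [[0.3653, -0.2539],
 [-0.2539, 0.2984]].

Step 4 — quadratic form (x̄ - mu_0)^T · S^{-1} · (x̄ - mu_0):
  S^{-1} · (x̄ - mu_0) = (0.784, -0.8864),
  (x̄ - mu_0)^T · [...] = (0.2)·(0.784) + (-2.8)·(-0.8864) = 2.6388.

Step 5 — scale by n: T² = 5 · 2.6388 = 13.1938.

T² ≈ 13.1938


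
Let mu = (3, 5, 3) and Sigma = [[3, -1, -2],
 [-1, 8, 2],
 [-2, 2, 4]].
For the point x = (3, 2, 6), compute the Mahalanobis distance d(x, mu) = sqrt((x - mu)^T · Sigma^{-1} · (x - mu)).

Step 1 — centre the observation: (x - mu) = (0, -3, 3).

Step 2 — invert Sigma (cofactor / det for 3×3, or solve directly):
  Sigma^{-1} = [[0.5, 0, 0.25],
 [0, 0.1429, -0.0714],
 [0.25, -0.0714, 0.4107]].

Step 3 — form the quadratic (x - mu)^T · Sigma^{-1} · (x - mu):
  Sigma^{-1} · (x - mu) = (0.75, -0.6429, 1.4464).
  (x - mu)^T · [Sigma^{-1} · (x - mu)] = (0)·(0.75) + (-3)·(-0.6429) + (3)·(1.4464) = 6.2679.

Step 4 — take square root: d = √(6.2679) ≈ 2.5036.

d(x, mu) = √(6.2679) ≈ 2.5036


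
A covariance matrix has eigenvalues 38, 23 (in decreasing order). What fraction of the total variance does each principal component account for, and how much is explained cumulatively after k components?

Step 1 — total variance = trace(Sigma) = Σ λ_i = 38 + 23 = 61.

Step 2 — fraction explained by component i = λ_i / Σ λ:
  PC1: 38/61 = 0.623
  PC2: 23/61 = 0.377

Step 3 — cumulative fraction after k components = (λ_1 + ... + λ_k) / Σ λ:
  k = 1: 38/61 = 0.623
  k = 2: (38 + 23)/61 = 61/61 = 1

Summary (fraction, with percent):

explained: PC1 0.623 (62.3%), PC2 0.377 (37.7%);  cumulative: 0.623, 1


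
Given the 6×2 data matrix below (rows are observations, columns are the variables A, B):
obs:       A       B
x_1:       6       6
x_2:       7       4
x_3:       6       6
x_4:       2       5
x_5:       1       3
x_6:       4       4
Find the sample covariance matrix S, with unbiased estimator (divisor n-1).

Step 1 — column means:
  mean(A) = (6 + 7 + 6 + 2 + 1 + 4) / 6 = 26/6 = 4.3333
  mean(B) = (6 + 4 + 6 + 5 + 3 + 4) / 6 = 28/6 = 4.6667

Step 2 — sample covariance S[i,j] = (1/(n-1)) · Σ_k (x_{k,i} - mean_i) · (x_{k,j} - mean_j), with n-1 = 5.
  S[A,A] = ((1.6667)·(1.6667) + (2.6667)·(2.6667) + (1.6667)·(1.6667) + (-2.3333)·(-2.3333) + (-3.3333)·(-3.3333) + (-0.3333)·(-0.3333)) / 5 = 29.3333/5 = 5.8667
  S[A,B] = ((1.6667)·(1.3333) + (2.6667)·(-0.6667) + (1.6667)·(1.3333) + (-2.3333)·(0.3333) + (-3.3333)·(-1.6667) + (-0.3333)·(-0.6667)) / 5 = 7.6667/5 = 1.5333
  S[B,B] = ((1.3333)·(1.3333) + (-0.6667)·(-0.6667) + (1.3333)·(1.3333) + (0.3333)·(0.3333) + (-1.6667)·(-1.6667) + (-0.6667)·(-0.6667)) / 5 = 7.3333/5 = 1.4667

S is symmetric (S[j,i] = S[i,j]). Assembling:

S = [[5.8667, 1.5333],
 [1.5333, 1.4667]]


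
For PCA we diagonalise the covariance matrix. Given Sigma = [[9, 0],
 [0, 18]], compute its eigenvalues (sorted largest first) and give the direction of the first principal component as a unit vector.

Step 1 — characteristic polynomial of 2×2 Sigma:
  det(Sigma - λI) = λ² - trace · λ + det = 0.
  trace = 9 + 18 = 27, det = 9·18 - (0)² = 162.
Step 2 — discriminant:
  Δ = trace² - 4·det = 729 - 648 = 81.
Step 3 — eigenvalues:
  λ = (trace ± √Δ)/2 = (27 ± 9)/2,
  λ_1 = 18,  λ_2 = 9.

Step 4 — unit eigenvector for λ_1: Sigma is diagonal, so its eigenvectors are the coordinate axes. λ_1 = 18 is the diagonal entry on the second coordinate axis, hence
  v_1 = (0, 1) (||v_1|| = 1).

λ_1 = 18,  λ_2 = 9;  v_1 ≈ (0, 1)


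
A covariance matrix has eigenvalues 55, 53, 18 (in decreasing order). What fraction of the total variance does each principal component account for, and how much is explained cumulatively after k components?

Step 1 — total variance = trace(Sigma) = Σ λ_i = 55 + 53 + 18 = 126.

Step 2 — fraction explained by component i = λ_i / Σ λ:
  PC1: 55/126 = 0.4365
  PC2: 53/126 = 0.4206
  PC3: 18/126 = 0.1429

Step 3 — cumulative fraction after k components = (λ_1 + ... + λ_k) / Σ λ:
  k = 1: 55/126 = 0.4365
  k = 2: (55 + 53)/126 = 108/126 = 0.8571
  k = 3: (55 + 53 + 18)/126 = 126/126 = 1

Summary (fraction, with percent):

explained: PC1 0.4365 (43.65%), PC2 0.4206 (42.06%), PC3 0.1429 (14.29%);  cumulative: 0.4365, 0.8571, 1


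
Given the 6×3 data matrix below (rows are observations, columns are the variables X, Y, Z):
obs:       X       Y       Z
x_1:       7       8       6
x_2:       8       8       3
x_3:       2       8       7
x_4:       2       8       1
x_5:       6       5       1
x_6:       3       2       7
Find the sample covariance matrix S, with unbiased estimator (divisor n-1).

Step 1 — column means:
  mean(X) = (7 + 8 + 2 + 2 + 6 + 3) / 6 = 28/6 = 4.6667
  mean(Y) = (8 + 8 + 8 + 8 + 5 + 2) / 6 = 39/6 = 6.5
  mean(Z) = (6 + 3 + 7 + 1 + 1 + 7) / 6 = 25/6 = 4.1667

Step 2 — sample covariance S[i,j] = (1/(n-1)) · Σ_k (x_{k,i} - mean_i) · (x_{k,j} - mean_j), with n-1 = 5.
  S[X,X] = ((2.3333)·(2.3333) + (3.3333)·(3.3333) + (-2.6667)·(-2.6667) + (-2.6667)·(-2.6667) + (1.3333)·(1.3333) + (-1.6667)·(-1.6667)) / 5 = 35.3333/5 = 7.0667
  S[X,Y] = ((2.3333)·(1.5) + (3.3333)·(1.5) + (-2.6667)·(1.5) + (-2.6667)·(1.5) + (1.3333)·(-1.5) + (-1.6667)·(-4.5)) / 5 = 6/5 = 1.2
  S[X,Z] = ((2.3333)·(1.8333) + (3.3333)·(-1.1667) + (-2.6667)·(2.8333) + (-2.6667)·(-3.1667) + (1.3333)·(-3.1667) + (-1.6667)·(2.8333)) / 5 = -7.6667/5 = -1.5333
  S[Y,Y] = ((1.5)·(1.5) + (1.5)·(1.5) + (1.5)·(1.5) + (1.5)·(1.5) + (-1.5)·(-1.5) + (-4.5)·(-4.5)) / 5 = 31.5/5 = 6.3
  S[Y,Z] = ((1.5)·(1.8333) + (1.5)·(-1.1667) + (1.5)·(2.8333) + (1.5)·(-3.1667) + (-1.5)·(-3.1667) + (-4.5)·(2.8333)) / 5 = -7.5/5 = -1.5
  S[Z,Z] = ((1.8333)·(1.8333) + (-1.1667)·(-1.1667) + (2.8333)·(2.8333) + (-3.1667)·(-3.1667) + (-3.1667)·(-3.1667) + (2.8333)·(2.8333)) / 5 = 40.8333/5 = 8.1667

S is symmetric (S[j,i] = S[i,j]). Assembling:

S = [[7.0667, 1.2, -1.5333],
 [1.2, 6.3, -1.5],
 [-1.5333, -1.5, 8.1667]]


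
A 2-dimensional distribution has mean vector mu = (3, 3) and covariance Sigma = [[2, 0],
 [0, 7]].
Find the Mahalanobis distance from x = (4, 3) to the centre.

Step 1 — centre the observation: (x - mu) = (1, 0).

Step 2 — invert Sigma. det(Sigma) = 2·7 - (0)² = 14.
  Sigma^{-1} = (1/det) · [[d, -b], [-b, a]] = [[0.5, 0],
 [0, 0.1429]].

Step 3 — form the quadratic (x - mu)^T · Sigma^{-1} · (x - mu):
  Sigma^{-1} · (x - mu) = (0.5, 0).
  (x - mu)^T · [Sigma^{-1} · (x - mu)] = (1)·(0.5) + (0)·(0) = 0.5.

Step 4 — take square root: d = √(0.5) ≈ 0.7071.

d(x, mu) = √(0.5) ≈ 0.7071


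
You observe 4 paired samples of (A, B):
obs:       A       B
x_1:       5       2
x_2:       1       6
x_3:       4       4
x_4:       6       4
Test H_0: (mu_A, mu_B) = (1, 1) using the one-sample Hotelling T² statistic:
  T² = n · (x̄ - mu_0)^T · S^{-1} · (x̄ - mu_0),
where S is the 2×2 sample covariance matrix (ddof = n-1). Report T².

Step 1 — sample mean vector:
  mean(A) = (5 + 1 + 4 + 6) / 4 = 16/4 = 4
  mean(B) = (2 + 6 + 4 + 4) / 4 = 16/4 = 4
  x̄ = (4, 4),  deviation x̄ - mu_0 = (4, 4) - (1, 1) = (3, 3).

Step 2 — sample covariance matrix, S[i,j] = (1/(n-1)) · Σ_k (x_{k,i} - mean_i) · (x_{k,j} - mean_j), divisor n-1 = 3:
  S[A,A] = ((1)·(1) + (-3)·(-3) + (0)·(0) + (2)·(2)) / 3 = 14/3 = 4.6667
  S[A,B] = ((1)·(-2) + (-3)·(2) + (0)·(0) + (2)·(0)) / 3 = -8/3 = -2.6667
  S[B,B] = ((-2)·(-2) + (2)·(2) + (0)·(0) + (0)·(0)) / 3 = 8/3 = 2.6667
  S = [[4.6667, -2.6667],
 [-2.6667, 2.6667]].

Step 3 — invert S. det(S) = 4.6667·2.6667 - (-2.6667)² = 5.3333.
  S^{-1} = (1/det) · [[d, -b], [-b, a]] = [[0.5, 0.5],
 [0.5, 0.875]].

Step 4 — quadratic form (x̄ - mu_0)^T · S^{-1} · (x̄ - mu_0):
  S^{-1} · (x̄ - mu_0) = (3, 4.125),
  (x̄ - mu_0)^T · [...] = (3)·(3) + (3)·(4.125) = 21.375.

Step 5 — scale by n: T² = 4 · 21.375 = 85.5.

T² ≈ 85.5


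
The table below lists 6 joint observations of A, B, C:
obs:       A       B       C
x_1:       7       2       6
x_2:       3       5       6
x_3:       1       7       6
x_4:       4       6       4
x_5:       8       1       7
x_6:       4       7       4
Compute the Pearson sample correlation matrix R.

Step 1 — column means:
  mean(A) = (7 + 3 + 1 + 4 + 8 + 4) / 6 = 27/6 = 4.5
  mean(B) = (2 + 5 + 7 + 6 + 1 + 7) / 6 = 28/6 = 4.6667
  mean(C) = (6 + 6 + 6 + 4 + 7 + 4) / 6 = 33/6 = 5.5

Step 2 — sample variances and covariances s[i,j] = (1/(n-1)) · Σ_k (x_{k,i} - mean_i) · (x_{k,j} - mean_j), with n-1 = 5:
  s[A,A] = ((2.5)·(2.5) + (-1.5)·(-1.5) + (-3.5)·(-3.5) + (-0.5)·(-0.5) + (3.5)·(3.5) + (-0.5)·(-0.5)) / 5 = 33.5/5 = 6.7
  s[A,B] = ((2.5)·(-2.6667) + (-1.5)·(0.3333) + (-3.5)·(2.3333) + (-0.5)·(1.3333) + (3.5)·(-3.6667) + (-0.5)·(2.3333)) / 5 = -30/5 = -6
  s[A,C] = ((2.5)·(0.5) + (-1.5)·(0.5) + (-3.5)·(0.5) + (-0.5)·(-1.5) + (3.5)·(1.5) + (-0.5)·(-1.5)) / 5 = 5.5/5 = 1.1
  s[B,B] = ((-2.6667)·(-2.6667) + (0.3333)·(0.3333) + (2.3333)·(2.3333) + (1.3333)·(1.3333) + (-3.6667)·(-3.6667) + (2.3333)·(2.3333)) / 5 = 33.3333/5 = 6.6667
  s[B,C] = ((-2.6667)·(0.5) + (0.3333)·(0.5) + (2.3333)·(0.5) + (1.3333)·(-1.5) + (-3.6667)·(1.5) + (2.3333)·(-1.5)) / 5 = -11/5 = -2.2
  s[C,C] = ((0.5)·(0.5) + (0.5)·(0.5) + (0.5)·(0.5) + (-1.5)·(-1.5) + (1.5)·(1.5) + (-1.5)·(-1.5)) / 5 = 7.5/5 = 1.5
  Sample standard deviations s_i = √(s[i,i]):
  s(A) = √(6.7) = 2.5884
  s(B) = √(6.6667) = 2.582
  s(C) = √(1.5) = 1.2247

Step 3 — r_{ij} = s_{ij} / (s_i · s_j):
  r[A,A] = 1 (diagonal).
  r[A,B] = -6 / (2.5884 · 2.582) = -6 / 6.6833 = -0.8978
  r[A,C] = 1.1 / (2.5884 · 1.2247) = 1.1 / 3.1702 = 0.347
  r[B,B] = 1 (diagonal).
  r[B,C] = -2.2 / (2.582 · 1.2247) = -2.2 / 3.1623 = -0.6957
  r[C,C] = 1 (diagonal).

R is symmetric with unit diagonal. Assembling:

R = [[1, -0.8978, 0.347],
 [-0.8978, 1, -0.6957],
 [0.347, -0.6957, 1]]


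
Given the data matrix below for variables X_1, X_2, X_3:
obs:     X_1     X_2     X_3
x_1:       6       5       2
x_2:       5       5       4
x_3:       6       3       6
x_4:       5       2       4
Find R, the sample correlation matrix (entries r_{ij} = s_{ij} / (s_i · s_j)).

Step 1 — column means:
  mean(X_1) = (6 + 5 + 6 + 5) / 4 = 22/4 = 5.5
  mean(X_2) = (5 + 5 + 3 + 2) / 4 = 15/4 = 3.75
  mean(X_3) = (2 + 4 + 6 + 4) / 4 = 16/4 = 4

Step 2 — sample variances and covariances s[i,j] = (1/(n-1)) · Σ_k (x_{k,i} - mean_i) · (x_{k,j} - mean_j), with n-1 = 3:
  s[X_1,X_1] = ((0.5)·(0.5) + (-0.5)·(-0.5) + (0.5)·(0.5) + (-0.5)·(-0.5)) / 3 = 1/3 = 0.3333
  s[X_1,X_2] = ((0.5)·(1.25) + (-0.5)·(1.25) + (0.5)·(-0.75) + (-0.5)·(-1.75)) / 3 = 0.5/3 = 0.1667
  s[X_1,X_3] = ((0.5)·(-2) + (-0.5)·(0) + (0.5)·(2) + (-0.5)·(0)) / 3 = 0/3 = 0
  s[X_2,X_2] = ((1.25)·(1.25) + (1.25)·(1.25) + (-0.75)·(-0.75) + (-1.75)·(-1.75)) / 3 = 6.75/3 = 2.25
  s[X_2,X_3] = ((1.25)·(-2) + (1.25)·(0) + (-0.75)·(2) + (-1.75)·(0)) / 3 = -4/3 = -1.3333
  s[X_3,X_3] = ((-2)·(-2) + (0)·(0) + (2)·(2) + (0)·(0)) / 3 = 8/3 = 2.6667
  Sample standard deviations s_i = √(s[i,i]):
  s(X_1) = √(0.3333) = 0.5774
  s(X_2) = √(2.25) = 1.5
  s(X_3) = √(2.6667) = 1.633

Step 3 — r_{ij} = s_{ij} / (s_i · s_j):
  r[X_1,X_1] = 1 (diagonal).
  r[X_1,X_2] = 0.1667 / (0.5774 · 1.5) = 0.1667 / 0.866 = 0.1925
  r[X_1,X_3] = 0 / (0.5774 · 1.633) = 0 / 0.9428 = 0
  r[X_2,X_2] = 1 (diagonal).
  r[X_2,X_3] = -1.3333 / (1.5 · 1.633) = -1.3333 / 2.4495 = -0.5443
  r[X_3,X_3] = 1 (diagonal).

R is symmetric with unit diagonal. Assembling:

R = [[1, 0.1925, 0],
 [0.1925, 1, -0.5443],
 [0, -0.5443, 1]]
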